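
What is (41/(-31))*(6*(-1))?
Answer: 246/31 ≈ 7.9355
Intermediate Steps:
(41/(-31))*(6*(-1)) = (41*(-1/31))*(-6) = -41/31*(-6) = 246/31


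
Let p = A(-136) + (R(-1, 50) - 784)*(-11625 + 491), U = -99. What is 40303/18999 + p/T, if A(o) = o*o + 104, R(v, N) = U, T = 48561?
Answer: 63031940687/307536813 ≈ 204.96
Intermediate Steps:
R(v, N) = -99
A(o) = 104 + o² (A(o) = o² + 104 = 104 + o²)
p = 9849922 (p = (104 + (-136)²) + (-99 - 784)*(-11625 + 491) = (104 + 18496) - 883*(-11134) = 18600 + 9831322 = 9849922)
40303/18999 + p/T = 40303/18999 + 9849922/48561 = 63031940687/307536813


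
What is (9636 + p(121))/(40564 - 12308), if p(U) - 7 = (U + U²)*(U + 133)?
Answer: 3759191/28256 ≈ 133.04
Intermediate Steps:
p(U) = 7 + (133 + U)*(U + U²) (p(U) = 7 + (U + U²)*(U + 133) = 7 + (U + U²)*(133 + U) = 7 + (133 + U)*(U + U²))
(9636 + p(121))/(40564 - 12308) = (9636 + (7 + 121³ + 133*121 + 134*121²))/(40564 - 12308) = (9636 + (7 + 1771561 + 16093 + 134*14641))/28256 = (9636 + (7 + 1771561 + 16093 + 1961894))*(1/28256) = (9636 + 3749555)*(1/28256) = 3759191*(1/28256) = 3759191/28256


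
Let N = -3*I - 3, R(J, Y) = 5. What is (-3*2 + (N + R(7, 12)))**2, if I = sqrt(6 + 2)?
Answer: 88 + 48*sqrt(2) ≈ 155.88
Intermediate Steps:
I = 2*sqrt(2) (I = sqrt(8) = 2*sqrt(2) ≈ 2.8284)
N = -3 - 6*sqrt(2) (N = -6*sqrt(2) - 3 = -3 - 6*sqrt(2) ≈ -11.485)
(-3*2 + (N + R(7, 12)))**2 = (-3*2 + ((-3 - 6*sqrt(2)) + 5))**2 = (-6 + (2 - 6*sqrt(2)))**2 = (-4 - 6*sqrt(2))**2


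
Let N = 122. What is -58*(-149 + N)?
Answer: 1566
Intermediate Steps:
-58*(-149 + N) = -58*(-149 + 122) = -58*(-27) = 1566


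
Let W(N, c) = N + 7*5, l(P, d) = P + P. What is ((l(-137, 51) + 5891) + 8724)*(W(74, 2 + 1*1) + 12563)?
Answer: 181729152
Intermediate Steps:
l(P, d) = 2*P
W(N, c) = 35 + N (W(N, c) = N + 35 = 35 + N)
((l(-137, 51) + 5891) + 8724)*(W(74, 2 + 1*1) + 12563) = ((2*(-137) + 5891) + 8724)*((35 + 74) + 12563) = ((-274 + 5891) + 8724)*(109 + 12563) = (5617 + 8724)*12672 = 14341*12672 = 181729152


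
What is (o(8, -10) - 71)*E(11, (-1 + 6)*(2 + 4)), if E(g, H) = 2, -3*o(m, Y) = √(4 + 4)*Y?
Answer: -142 + 40*√2/3 ≈ -123.14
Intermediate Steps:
o(m, Y) = -2*Y*√2/3 (o(m, Y) = -√(4 + 4)*Y/3 = -√8*Y/3 = -2*√2*Y/3 = -2*Y*√2/3)
(o(8, -10) - 71)*E(11, (-1 + 6)*(2 + 4)) = (-⅔*(-10)*√2 - 71)*2 = (20*√2/3 - 71)*2 = (-71 + 20*√2/3)*2 = -142 + 40*√2/3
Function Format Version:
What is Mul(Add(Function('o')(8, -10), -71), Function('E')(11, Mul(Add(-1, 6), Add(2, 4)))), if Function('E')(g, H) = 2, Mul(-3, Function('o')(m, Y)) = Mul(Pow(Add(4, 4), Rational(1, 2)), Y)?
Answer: Add(-142, Mul(Rational(40, 3), Pow(2, Rational(1, 2)))) ≈ -123.14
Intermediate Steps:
Function('o')(m, Y) = Mul(Rational(-2, 3), Y, Pow(2, Rational(1, 2))) (Function('o')(m, Y) = Mul(Rational(-1, 3), Mul(Pow(Add(4, 4), Rational(1, 2)), Y)) = Mul(Rational(-1, 3), Mul(Pow(8, Rational(1, 2)), Y)) = Mul(Rational(-1, 3), Mul(Mul(2, Pow(2, Rational(1, 2))), Y)) = Mul(Rational(-1, 3), Mul(2, Y, Pow(2, Rational(1, 2)))) = Mul(Rational(-2, 3), Y, Pow(2, Rational(1, 2))))
Mul(Add(Function('o')(8, -10), -71), Function('E')(11, Mul(Add(-1, 6), Add(2, 4)))) = Mul(Add(Mul(Rational(-2, 3), -10, Pow(2, Rational(1, 2))), -71), 2) = Mul(Add(Mul(Rational(20, 3), Pow(2, Rational(1, 2))), -71), 2) = Mul(Add(-71, Mul(Rational(20, 3), Pow(2, Rational(1, 2)))), 2) = Add(-142, Mul(Rational(40, 3), Pow(2, Rational(1, 2))))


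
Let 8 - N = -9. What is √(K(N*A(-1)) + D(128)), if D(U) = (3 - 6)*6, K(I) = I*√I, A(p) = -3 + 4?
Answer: √(-18 + 17*√17) ≈ 7.2175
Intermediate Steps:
N = 17 (N = 8 - 1*(-9) = 8 + 9 = 17)
A(p) = 1
K(I) = I^(3/2)
D(U) = -18 (D(U) = -3*6 = -18)
√(K(N*A(-1)) + D(128)) = √((17*1)^(3/2) - 18) = √(17^(3/2) - 18) = √(17*√17 - 18) = √(-18 + 17*√17)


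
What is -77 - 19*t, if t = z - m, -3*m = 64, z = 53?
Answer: -4468/3 ≈ -1489.3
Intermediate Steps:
m = -64/3 (m = -1/3*64 = -64/3 ≈ -21.333)
t = 223/3 (t = 53 - 1*(-64/3) = 53 + 64/3 = 223/3 ≈ 74.333)
-77 - 19*t = -77 - 19*223/3 = -77 - 4237/3 = -4468/3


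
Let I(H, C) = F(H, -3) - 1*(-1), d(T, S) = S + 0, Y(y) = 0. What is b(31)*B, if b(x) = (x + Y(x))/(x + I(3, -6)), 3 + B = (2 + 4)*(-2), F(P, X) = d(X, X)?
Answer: -465/29 ≈ -16.034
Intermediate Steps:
d(T, S) = S
F(P, X) = X
I(H, C) = -2 (I(H, C) = -3 - 1*(-1) = -3 + 1 = -2)
B = -15 (B = -3 + (2 + 4)*(-2) = -3 + 6*(-2) = -3 - 12 = -15)
b(x) = x/(-2 + x) (b(x) = (x + 0)/(x - 2) = x/(-2 + x))
b(31)*B = (31/(-2 + 31))*(-15) = (31/29)*(-15) = -465/29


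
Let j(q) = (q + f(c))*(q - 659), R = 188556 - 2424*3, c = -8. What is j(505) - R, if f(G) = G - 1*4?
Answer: -257206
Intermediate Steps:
f(G) = -4 + G (f(G) = G - 4 = -4 + G)
R = 181284 (R = 188556 - 7272 = 181284)
j(q) = (-659 + q)*(-12 + q) (j(q) = (q + (-4 - 8))*(q - 659) = (q - 12)*(-659 + q) = (-12 + q)*(-659 + q) = (-659 + q)*(-12 + q))
j(505) - R = (7908 + 505² - 671*505) - 1*181284 = (7908 + 255025 - 338855) - 181284 = -75922 - 181284 = -257206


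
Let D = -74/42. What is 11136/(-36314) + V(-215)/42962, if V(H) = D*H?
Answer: -4879021801/16381281714 ≈ -0.29784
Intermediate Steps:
D = -37/21 (D = -74*1/42 = -37/21 ≈ -1.7619)
V(H) = -37*H/21
11136/(-36314) + V(-215)/42962 = 11136/(-36314) - 37/21*(-215)/42962 = 11136*(-1/36314) + (7955/21)*(1/42962) = -5568/18157 + 7955/902202 = -4879021801/16381281714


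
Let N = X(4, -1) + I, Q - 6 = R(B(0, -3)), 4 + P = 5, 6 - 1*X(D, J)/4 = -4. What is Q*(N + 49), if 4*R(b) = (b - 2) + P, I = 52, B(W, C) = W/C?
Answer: 3243/4 ≈ 810.75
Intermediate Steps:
X(D, J) = 40 (X(D, J) = 24 - 4*(-4) = 24 + 16 = 40)
P = 1 (P = -4 + 5 = 1)
R(b) = -¼ + b/4 (R(b) = ((b - 2) + 1)/4 = ((-2 + b) + 1)/4 = (-1 + b)/4 = -¼ + b/4)
Q = 23/4 (Q = 6 + (-¼ + (0/(-3))/4) = 6 + (-¼ + (0*(-⅓))/4) = 6 + (-¼ + (¼)*0) = 6 + (-¼ + 0) = 6 - ¼ = 23/4 ≈ 5.7500)
N = 92 (N = 40 + 52 = 92)
Q*(N + 49) = 23*(92 + 49)/4 = (23/4)*141 = 3243/4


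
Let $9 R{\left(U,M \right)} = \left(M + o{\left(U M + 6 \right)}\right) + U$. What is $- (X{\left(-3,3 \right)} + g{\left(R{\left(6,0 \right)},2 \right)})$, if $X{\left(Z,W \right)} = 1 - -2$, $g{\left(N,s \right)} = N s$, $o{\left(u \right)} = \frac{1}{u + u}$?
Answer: $- \frac{235}{54} \approx -4.3519$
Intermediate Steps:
$o{\left(u \right)} = \frac{1}{2 u}$
$R{\left(U,M \right)} = \frac{M}{9} + \frac{U}{9} + \frac{1}{18 \left(6 + M U\right)}$ ($R{\left(U,M \right)} = \frac{\left(M + \frac{1}{2 \left(U M + 6\right)}\right) + U}{9} = \frac{\left(M + \frac{1}{2 \left(M U + 6\right)}\right) + U}{9} = \frac{\left(M + \frac{1}{2 \left(6 + M U\right)}\right) + U}{9} = \frac{M + U + \frac{1}{2 \left(6 + M U\right)}}{9} = \frac{M}{9} + \frac{U}{9} + \frac{1}{18 \left(6 + M U\right)}$)
$X{\left(Z,W \right)} = 3$ ($X{\left(Z,W \right)} = 1 + 2 = 3$)
$- (X{\left(-3,3 \right)} + g{\left(R{\left(6,0 \right)},2 \right)}) = - (3 + \frac{1 + 2 \left(6 + 0 \cdot 6\right) \left(0 + 6\right)}{18 \left(6 + 0 \cdot 6\right)} 2) = - (3 + \frac{1 + 2 \left(6 + 0\right) 6}{18 \left(6 + 0\right)} 2) = - (3 + \frac{1 + 2 \cdot 6 \cdot 6}{18 \cdot 6} \cdot 2) = - (3 + \frac{1}{18} \cdot \frac{1}{6} \left(1 + 72\right) 2) = - (3 + \frac{1}{18} \cdot \frac{1}{6} \cdot 73 \cdot 2) = - (3 + \frac{73}{108} \cdot 2) = - (3 + \frac{73}{54}) = \left(-1\right) \frac{235}{54} = - \frac{235}{54}$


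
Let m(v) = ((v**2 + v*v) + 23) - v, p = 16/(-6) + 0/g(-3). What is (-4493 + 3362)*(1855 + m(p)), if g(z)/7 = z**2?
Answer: -6429358/3 ≈ -2.1431e+6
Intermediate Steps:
g(z) = 7*z**2
p = -8/3 (p = 16/(-6) + 0/((7*(-3)**2)) = 16*(-1/6) + 0/((7*9)) = -8/3 + 0/63 = -8/3 + 0*(1/63) = -8/3 + 0 = -8/3 ≈ -2.6667)
m(v) = 23 - v + 2*v**2 (m(v) = ((v**2 + v**2) + 23) - v = (2*v**2 + 23) - v = (23 + 2*v**2) - v = 23 - v + 2*v**2)
(-4493 + 3362)*(1855 + m(p)) = (-4493 + 3362)*(1855 + (23 - 1*(-8/3) + 2*(-8/3)**2)) = -1131*(1855 + (23 + 8/3 + 2*(64/9))) = -1131*(1855 + (23 + 8/3 + 128/9)) = -1131*(1855 + 359/9) = -1131*17054/9 = -6429358/3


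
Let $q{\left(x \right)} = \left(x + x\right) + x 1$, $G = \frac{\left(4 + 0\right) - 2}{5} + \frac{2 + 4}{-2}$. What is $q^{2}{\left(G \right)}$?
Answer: $\frac{1521}{25} \approx 60.84$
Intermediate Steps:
$G = - \frac{13}{5}$ ($G = \left(4 - 2\right) \frac{1}{5} + 6 \left(- \frac{1}{2}\right) = 2 \cdot \frac{1}{5} - 3 = \frac{2}{5} - 3 = - \frac{13}{5} \approx -2.6$)
$q{\left(x \right)} = 3 x$ ($q{\left(x \right)} = 2 x + x = 3 x$)
$q^{2}{\left(G \right)} = \left(3 \left(- \frac{13}{5}\right)\right)^{2} = \left(- \frac{39}{5}\right)^{2} = \frac{1521}{25}$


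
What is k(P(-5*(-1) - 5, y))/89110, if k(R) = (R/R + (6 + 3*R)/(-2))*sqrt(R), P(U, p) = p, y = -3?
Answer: I*sqrt(3)/35644 ≈ 4.8593e-5*I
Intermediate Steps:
k(R) = sqrt(R)*(-2 - 3*R/2) (k(R) = (1 + (6 + 3*R)*(-1/2))*sqrt(R) = (1 + (-3 - 3*R/2))*sqrt(R) = (-2 - 3*R/2)*sqrt(R) = sqrt(R)*(-2 - 3*R/2))
k(P(-5*(-1) - 5, y))/89110 = (sqrt(-3)*(-4 - 3*(-3))/2)/89110 = ((I*sqrt(3))*(-4 + 9)/2)*(1/89110) = ((1/2)*(I*sqrt(3))*5)*(1/89110) = (5*I*sqrt(3)/2)*(1/89110) = I*sqrt(3)/35644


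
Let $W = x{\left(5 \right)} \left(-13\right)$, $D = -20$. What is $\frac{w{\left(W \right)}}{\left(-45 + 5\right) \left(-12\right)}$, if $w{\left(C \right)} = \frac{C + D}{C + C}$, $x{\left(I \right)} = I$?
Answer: $\frac{17}{12480} \approx 0.0013622$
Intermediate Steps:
$W = -65$ ($W = 5 \left(-13\right) = -65$)
$w{\left(C \right)} = \frac{-20 + C}{2 C}$ ($w{\left(C \right)} = \frac{C - 20}{C + C} = \frac{-20 + C}{2 C}$)
$\frac{w{\left(W \right)}}{\left(-45 + 5\right) \left(-12\right)} = \frac{\frac{1}{2} \frac{1}{-65} \left(-20 - 65\right)}{\left(-45 + 5\right) \left(-12\right)} = \frac{\frac{1}{2} \left(- \frac{1}{65}\right) \left(-85\right)}{\left(-40\right) \left(-12\right)} = \frac{17}{26 \cdot 480} = \frac{17}{26} \cdot \frac{1}{480} = \frac{17}{12480}$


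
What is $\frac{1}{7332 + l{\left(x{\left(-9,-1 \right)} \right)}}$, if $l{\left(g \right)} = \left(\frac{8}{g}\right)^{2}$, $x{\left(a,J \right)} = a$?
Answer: $\frac{81}{593956} \approx 0.00013637$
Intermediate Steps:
$l{\left(g \right)} = \frac{64}{g^{2}}$
$\frac{1}{7332 + l{\left(x{\left(-9,-1 \right)} \right)}} = \frac{1}{7332 + \frac{64}{81}} = \frac{1}{\frac{593956}{81}} = \frac{81}{593956}$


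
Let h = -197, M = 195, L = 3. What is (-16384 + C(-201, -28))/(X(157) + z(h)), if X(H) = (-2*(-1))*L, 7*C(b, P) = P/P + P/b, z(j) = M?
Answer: -23052059/282807 ≈ -81.512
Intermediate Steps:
z(j) = 195
C(b, P) = ⅐ + P/(7*b) (C(b, P) = (P/P + P/b)/7 = (1 + P/b)/7 = ⅐ + P/(7*b))
X(H) = 6 (X(H) = -2*(-1)*3 = 2*3 = 6)
(-16384 + C(-201, -28))/(X(157) + z(h)) = (-16384 + (⅐)*(-28 - 201)/(-201))/(6 + 195) = (-16384 + (⅐)*(-1/201)*(-229))/201 = (-16384 + 229/1407)*(1/201) = -23052059/1407*1/201 = -23052059/282807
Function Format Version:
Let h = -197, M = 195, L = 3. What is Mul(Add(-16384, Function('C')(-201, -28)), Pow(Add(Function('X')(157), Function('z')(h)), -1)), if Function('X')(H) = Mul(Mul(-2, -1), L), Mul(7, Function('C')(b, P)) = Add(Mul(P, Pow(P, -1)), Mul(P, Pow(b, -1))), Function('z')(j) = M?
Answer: Rational(-23052059, 282807) ≈ -81.512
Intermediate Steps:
Function('z')(j) = 195
Function('C')(b, P) = Add(Rational(1, 7), Mul(Rational(1, 7), P, Pow(b, -1))) (Function('C')(b, P) = Mul(Rational(1, 7), Add(Mul(P, Pow(P, -1)), Mul(P, Pow(b, -1)))) = Mul(Rational(1, 7), Add(1, Mul(P, Pow(b, -1)))) = Add(Rational(1, 7), Mul(Rational(1, 7), P, Pow(b, -1))))
Function('X')(H) = 6 (Function('X')(H) = Mul(Mul(-2, -1), 3) = Mul(2, 3) = 6)
Mul(Add(-16384, Function('C')(-201, -28)), Pow(Add(Function('X')(157), Function('z')(h)), -1)) = Mul(Add(-16384, Mul(Rational(1, 7), Pow(-201, -1), Add(-28, -201))), Pow(Add(6, 195), -1)) = Mul(Add(-16384, Mul(Rational(1, 7), Rational(-1, 201), -229)), Pow(201, -1)) = Mul(Add(-16384, Rational(229, 1407)), Rational(1, 201)) = Mul(Rational(-23052059, 1407), Rational(1, 201)) = Rational(-23052059, 282807)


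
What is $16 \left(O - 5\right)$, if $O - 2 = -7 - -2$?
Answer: $-128$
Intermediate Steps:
$O = -3$ ($O = 2 - 5 = -3$)
$16 \left(O - 5\right) = 16 \left(-3 - 5\right) = 16 \left(-8\right) = -128$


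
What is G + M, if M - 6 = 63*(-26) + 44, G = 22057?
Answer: 20469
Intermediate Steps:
M = -1588 (M = 6 + (63*(-26) + 44) = 6 + (-1638 + 44) = 6 - 1594 = -1588)
G + M = 22057 - 1588 = 20469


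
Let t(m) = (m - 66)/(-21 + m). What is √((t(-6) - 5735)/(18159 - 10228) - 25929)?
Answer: I*√14678993655942/23793 ≈ 161.03*I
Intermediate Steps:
t(m) = (-66 + m)/(-21 + m)
√((t(-6) - 5735)/(18159 - 10228) - 25929) = √(((-66 - 6)/(-21 - 6) - 5735)/(18159 - 10228) - 25929) = √((-72/(-27) - 5735)/7931 - 25929) = √((-1/27*(-72) - 5735)*(1/7931) - 25929) = √((8/3 - 5735)*(1/7931) - 25929) = √(-17197/3*1/7931 - 25929) = √(-17197/23793 - 25929) = √(-616945894/23793) = I*√14678993655942/23793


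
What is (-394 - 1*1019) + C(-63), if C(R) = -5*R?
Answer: -1098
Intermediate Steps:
(-394 - 1*1019) + C(-63) = (-394 - 1*1019) - 5*(-63) = (-394 - 1019) + 315 = -1413 + 315 = -1098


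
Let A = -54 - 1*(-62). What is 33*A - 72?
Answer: 192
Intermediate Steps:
A = 8 (A = -54 + 62 = 8)
33*A - 72 = 33*8 - 72 = 264 - 72 = 192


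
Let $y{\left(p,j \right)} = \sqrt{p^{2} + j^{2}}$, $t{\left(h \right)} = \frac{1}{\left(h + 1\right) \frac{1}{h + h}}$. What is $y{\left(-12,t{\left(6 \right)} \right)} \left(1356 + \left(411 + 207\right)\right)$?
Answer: $16920 \sqrt{2} \approx 23929.0$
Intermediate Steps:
$t{\left(h \right)} = \frac{2 h}{1 + h}$ ($t{\left(h \right)} = \frac{1}{\left(1 + h\right) \frac{1}{2 h}} = \frac{1}{\frac{1}{2} \frac{1}{h} \left(1 + h\right)} = \frac{2 h}{1 + h}$)
$y{\left(p,j \right)} = \sqrt{j^{2} + p^{2}}$
$y{\left(-12,t{\left(6 \right)} \right)} \left(1356 + \left(411 + 207\right)\right) = \sqrt{\left(2 \cdot 6 \frac{1}{1 + 6}\right)^{2} + \left(-12\right)^{2}} \left(1356 + \left(411 + 207\right)\right) = \sqrt{\left(2 \cdot 6 \cdot \frac{1}{7}\right)^{2} + 144} \left(1356 + 618\right) = \sqrt{\left(2 \cdot 6 \cdot \frac{1}{7}\right)^{2} + 144} \cdot 1974 = \sqrt{\left(\frac{12}{7}\right)^{2} + 144} \cdot 1974 = \sqrt{\frac{144}{49} + 144} \cdot 1974 = \sqrt{\frac{7200}{49}} \cdot 1974 = \frac{60 \sqrt{2}}{7} \cdot 1974 = 16920 \sqrt{2}$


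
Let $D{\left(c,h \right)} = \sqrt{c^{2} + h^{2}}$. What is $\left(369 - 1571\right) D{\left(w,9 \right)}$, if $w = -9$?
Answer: $- 10818 \sqrt{2} \approx -15299.0$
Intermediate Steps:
$\left(369 - 1571\right) D{\left(w,9 \right)} = \left(369 - 1571\right) \sqrt{\left(-9\right)^{2} + 9^{2}} = - 1202 \sqrt{81 + 81} = - 1202 \sqrt{162} = - 1202 \cdot 9 \sqrt{2} = - 10818 \sqrt{2}$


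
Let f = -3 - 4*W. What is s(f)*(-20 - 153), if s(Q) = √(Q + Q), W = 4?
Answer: -173*I*√38 ≈ -1066.4*I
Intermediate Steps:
f = -19 (f = -3 - 4*4 = -3 - 16 = -19)
s(Q) = √2*√Q (s(Q) = √(2*Q) = √2*√Q)
s(f)*(-20 - 153) = (√2*√(-19))*(-20 - 153) = (√2*(I*√19))*(-173) = (I*√38)*(-173) = -173*I*√38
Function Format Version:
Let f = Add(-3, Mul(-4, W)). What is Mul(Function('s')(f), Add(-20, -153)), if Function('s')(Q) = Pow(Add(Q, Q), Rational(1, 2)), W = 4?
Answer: Mul(-173, I, Pow(38, Rational(1, 2))) ≈ Mul(-1066.4, I)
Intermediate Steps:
f = -19 (f = Add(-3, Mul(-4, 4)) = Add(-3, -16) = -19)
Function('s')(Q) = Mul(Pow(2, Rational(1, 2)), Pow(Q, Rational(1, 2))) (Function('s')(Q) = Pow(Mul(2, Q), Rational(1, 2)) = Mul(Pow(2, Rational(1, 2)), Pow(Q, Rational(1, 2))))
Mul(Function('s')(f), Add(-20, -153)) = Mul(Mul(Pow(2, Rational(1, 2)), Pow(-19, Rational(1, 2))), Add(-20, -153)) = Mul(Mul(Pow(2, Rational(1, 2)), Mul(I, Pow(19, Rational(1, 2)))), -173) = Mul(Mul(I, Pow(38, Rational(1, 2))), -173) = Mul(-173, I, Pow(38, Rational(1, 2)))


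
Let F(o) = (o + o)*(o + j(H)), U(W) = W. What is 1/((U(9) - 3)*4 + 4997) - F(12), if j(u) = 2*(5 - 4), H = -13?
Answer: -1687055/5021 ≈ -336.00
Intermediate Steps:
j(u) = 2 (j(u) = 2*1 = 2)
F(o) = 2*o*(2 + o) (F(o) = (o + o)*(o + 2) = (2*o)*(2 + o) = 2*o*(2 + o))
1/((U(9) - 3)*4 + 4997) - F(12) = 1/((9 - 3)*4 + 4997) - 2*12*(2 + 12) = 1/(6*4 + 4997) - 2*12*14 = 1/(24 + 4997) - 1*336 = 1/5021 - 336 = -1687055/5021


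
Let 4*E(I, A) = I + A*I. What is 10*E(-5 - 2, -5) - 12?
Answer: 58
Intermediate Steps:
E(I, A) = I/4 + A*I/4 (E(I, A) = (I + A*I)/4 = I/4 + A*I/4)
10*E(-5 - 2, -5) - 12 = 10*((-5 - 2)*(1 - 5)/4) - 12 = 10*((¼)*(-7)*(-4)) - 12 = 10*7 - 12 = 70 - 12 = 58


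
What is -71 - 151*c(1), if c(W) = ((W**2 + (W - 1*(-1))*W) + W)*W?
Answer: -675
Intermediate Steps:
c(W) = W*(W + W**2 + W*(1 + W)) (c(W) = ((W**2 + (W + 1)*W) + W)*W = ((W**2 + (1 + W)*W) + W)*W = ((W**2 + W*(1 + W)) + W)*W = (W + W**2 + W*(1 + W))*W = W*(W + W**2 + W*(1 + W)))
-71 - 151*c(1) = -71 - 302*1**2*(1 + 1) = -71 - 302*2 = -71 - 151*4 = -71 - 604 = -675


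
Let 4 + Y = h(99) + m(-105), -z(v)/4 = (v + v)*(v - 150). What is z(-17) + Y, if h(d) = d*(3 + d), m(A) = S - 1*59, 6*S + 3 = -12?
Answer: -25359/2 ≈ -12680.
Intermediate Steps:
S = -5/2 (S = -1/2 + (1/6)*(-12) = -1/2 - 2 = -5/2 ≈ -2.5000)
m(A) = -123/2 (m(A) = -5/2 - 1*59 = -5/2 - 59 = -123/2)
z(v) = -8*v*(-150 + v) (z(v) = -4*(v + v)*(v - 150) = -4*2*v*(-150 + v) = -8*v*(-150 + v))
Y = 20065/2 (Y = -4 + (99*(3 + 99) - 123/2) = -4 + (99*102 - 123/2) = -4 + (10098 - 123/2) = -4 + 20073/2 = 20065/2 ≈ 10033.)
z(-17) + Y = 8*(-17)*(150 - 1*(-17)) + 20065/2 = 8*(-17)*(150 + 17) + 20065/2 = 8*(-17)*167 + 20065/2 = -22712 + 20065/2 = -25359/2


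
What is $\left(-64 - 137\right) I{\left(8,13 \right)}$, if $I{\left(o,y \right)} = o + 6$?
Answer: $-2814$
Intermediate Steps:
$I{\left(o,y \right)} = 6 + o$
$\left(-64 - 137\right) I{\left(8,13 \right)} = \left(-64 - 137\right) \left(6 + 8\right) = \left(-201\right) 14 = -2814$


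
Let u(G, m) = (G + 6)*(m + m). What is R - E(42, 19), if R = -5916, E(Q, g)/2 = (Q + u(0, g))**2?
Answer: -151716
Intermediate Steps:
u(G, m) = 2*m*(6 + G) (u(G, m) = (6 + G)*(2*m) = 2*m*(6 + G))
E(Q, g) = 2*(Q + 12*g)**2 (E(Q, g) = 2*(Q + 2*g*(6 + 0))**2 = 2*(Q + 2*g*6)**2 = 2*(Q + 12*g)**2)
R - E(42, 19) = -5916 - 2*(42 + 12*19)**2 = -5916 - 2*(42 + 228)**2 = -5916 - 2*270**2 = -5916 - 2*72900 = -5916 - 1*145800 = -5916 - 145800 = -151716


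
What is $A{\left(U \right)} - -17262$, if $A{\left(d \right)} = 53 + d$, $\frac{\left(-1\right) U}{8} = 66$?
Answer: $16787$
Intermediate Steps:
$U = -528$ ($U = \left(-8\right) 66 = -528$)
$A{\left(U \right)} - -17262 = \left(53 - 528\right) - -17262 = -475 + 17262 = 16787$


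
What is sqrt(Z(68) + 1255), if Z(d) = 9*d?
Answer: sqrt(1867) ≈ 43.209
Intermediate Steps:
sqrt(Z(68) + 1255) = sqrt(9*68 + 1255) = sqrt(612 + 1255) = sqrt(1867)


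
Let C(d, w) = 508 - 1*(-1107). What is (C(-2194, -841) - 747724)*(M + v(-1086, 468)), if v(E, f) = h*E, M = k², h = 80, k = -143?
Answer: 49564766979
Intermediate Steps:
M = 20449 (M = (-143)² = 20449)
C(d, w) = 1615 (C(d, w) = 508 + 1107 = 1615)
v(E, f) = 80*E
(C(-2194, -841) - 747724)*(M + v(-1086, 468)) = (1615 - 747724)*(20449 + 80*(-1086)) = -746109*(20449 - 86880) = -746109*(-66431) = 49564766979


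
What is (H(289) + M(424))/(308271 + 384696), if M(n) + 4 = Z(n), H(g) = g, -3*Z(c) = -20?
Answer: 875/2078901 ≈ 0.00042090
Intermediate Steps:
Z(c) = 20/3 (Z(c) = -⅓*(-20) = 20/3)
M(n) = 8/3 (M(n) = -4 + 20/3 = 8/3)
(H(289) + M(424))/(308271 + 384696) = (289 + 8/3)/(308271 + 384696) = (875/3)/692967 = (875/3)*(1/692967) = 875/2078901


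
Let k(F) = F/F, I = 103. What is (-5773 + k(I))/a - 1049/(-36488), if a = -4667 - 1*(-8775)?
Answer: -3967297/2882552 ≈ -1.3763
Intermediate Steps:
k(F) = 1
a = 4108 (a = -4667 + 8775 = 4108)
(-5773 + k(I))/a - 1049/(-36488) = (-5773 + 1)/4108 - 1049/(-36488) = -5772*1/4108 - 1049*(-1/36488) = -111/79 + 1049/36488 = -3967297/2882552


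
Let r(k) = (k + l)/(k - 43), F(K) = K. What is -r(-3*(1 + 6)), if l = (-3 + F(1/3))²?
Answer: -125/576 ≈ -0.21701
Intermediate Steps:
l = 64/9 (l = (-3 + 1/3)² = (-3 + ⅓)² = (-8/3)² = 64/9 ≈ 7.1111)
r(k) = (64/9 + k)/(-43 + k) (r(k) = (k + 64/9)/(k - 43) = (64/9 + k)/(-43 + k))
-r(-3*(1 + 6)) = -(64/9 - 3*(1 + 6))/(-43 - 3*(1 + 6)) = -(64/9 - 3*7)/(-43 - 3*7) = -(64/9 - 21)/(-43 - 21) = -(-125)/((-64)*9) = -(-1)*(-125)/(64*9) = -1*125/576 = -125/576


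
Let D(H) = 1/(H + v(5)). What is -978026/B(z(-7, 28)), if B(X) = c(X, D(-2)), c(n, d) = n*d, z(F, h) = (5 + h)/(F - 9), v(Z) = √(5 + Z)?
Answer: -31296832/33 + 15648416*√10/33 ≈ 5.5115e+5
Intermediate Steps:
D(H) = 1/(H + √10) (D(H) = 1/(H + √(5 + 5)) = 1/(H + √10))
z(F, h) = (5 + h)/(-9 + F)
c(n, d) = d*n
B(X) = X/(-2 + √10)
-978026/B(z(-7, 28)) = -978026/(((5 + 28)/(-9 - 7))/3 + ((5 + 28)/(-9 - 7))*√10/6) = -978026/((33/(-16))/3 + (33/(-16))*√10/6) = -978026/((-1/16*33)/3 + (-1/16*33)*√10/6) = -978026/((⅓)*(-33/16) + (⅙)*(-33/16)*√10) = -978026/(-11/16 - 11*√10/32)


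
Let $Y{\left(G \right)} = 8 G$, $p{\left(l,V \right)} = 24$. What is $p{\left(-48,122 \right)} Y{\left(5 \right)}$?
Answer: $960$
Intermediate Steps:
$p{\left(-48,122 \right)} Y{\left(5 \right)} = 24 \cdot 8 \cdot 5 = 24 \cdot 40 = 960$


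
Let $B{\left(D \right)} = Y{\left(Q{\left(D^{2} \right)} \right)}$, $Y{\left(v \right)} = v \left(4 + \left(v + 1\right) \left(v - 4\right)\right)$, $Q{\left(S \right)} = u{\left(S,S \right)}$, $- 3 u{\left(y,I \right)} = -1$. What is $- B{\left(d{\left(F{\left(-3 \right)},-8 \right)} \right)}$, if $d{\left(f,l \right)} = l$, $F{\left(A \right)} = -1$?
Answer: $\frac{8}{27} \approx 0.2963$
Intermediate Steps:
$u{\left(y,I \right)} = \frac{1}{3}$ ($u{\left(y,I \right)} = \left(- \frac{1}{3}\right) \left(-1\right) = \frac{1}{3}$)
$Q{\left(S \right)} = \frac{1}{3}$
$Y{\left(v \right)} = v \left(4 + \left(1 + v\right) \left(-4 + v\right)\right)$
$B{\left(D \right)} = - \frac{8}{27}$ ($B{\left(D \right)} = \frac{-3 + \frac{1}{3}}{9} = \frac{1}{9} \left(- \frac{8}{3}\right) = - \frac{8}{27}$)
$- B{\left(d{\left(F{\left(-3 \right)},-8 \right)} \right)} = \left(-1\right) \left(- \frac{8}{27}\right) = \frac{8}{27}$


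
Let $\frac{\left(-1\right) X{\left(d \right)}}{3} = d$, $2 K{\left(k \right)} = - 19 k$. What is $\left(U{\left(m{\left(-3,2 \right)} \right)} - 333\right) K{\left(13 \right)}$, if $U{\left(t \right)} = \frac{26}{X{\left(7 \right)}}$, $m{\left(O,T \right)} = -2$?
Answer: $\frac{1733693}{42} \approx 41278.0$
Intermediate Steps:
$K{\left(k \right)} = - \frac{19 k}{2}$ ($K{\left(k \right)} = \frac{\left(-19\right) k}{2} = - \frac{19 k}{2}$)
$X{\left(d \right)} = - 3 d$
$U{\left(t \right)} = - \frac{26}{21}$ ($U{\left(t \right)} = \frac{26}{\left(-3\right) 7} = \frac{26}{-21} = 26 \left(- \frac{1}{21}\right) = - \frac{26}{21}$)
$\left(U{\left(m{\left(-3,2 \right)} \right)} - 333\right) K{\left(13 \right)} = \left(- \frac{26}{21} - 333\right) \left(\left(- \frac{19}{2}\right) 13\right) = \left(- \frac{7019}{21}\right) \left(- \frac{247}{2}\right) = \frac{1733693}{42}$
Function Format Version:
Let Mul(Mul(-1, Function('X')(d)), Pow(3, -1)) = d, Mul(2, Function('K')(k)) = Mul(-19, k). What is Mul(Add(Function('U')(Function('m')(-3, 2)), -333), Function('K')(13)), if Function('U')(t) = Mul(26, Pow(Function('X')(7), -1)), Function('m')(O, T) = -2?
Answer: Rational(1733693, 42) ≈ 41278.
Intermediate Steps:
Function('K')(k) = Mul(Rational(-19, 2), k) (Function('K')(k) = Mul(Rational(1, 2), Mul(-19, k)) = Mul(Rational(-19, 2), k))
Function('X')(d) = Mul(-3, d)
Function('U')(t) = Rational(-26, 21) (Function('U')(t) = Mul(26, Pow(Mul(-3, 7), -1)) = Mul(26, Pow(-21, -1)) = Mul(26, Rational(-1, 21)) = Rational(-26, 21))
Mul(Add(Function('U')(Function('m')(-3, 2)), -333), Function('K')(13)) = Mul(Add(Rational(-26, 21), -333), Mul(Rational(-19, 2), 13)) = Mul(Rational(-7019, 21), Rational(-247, 2)) = Rational(1733693, 42)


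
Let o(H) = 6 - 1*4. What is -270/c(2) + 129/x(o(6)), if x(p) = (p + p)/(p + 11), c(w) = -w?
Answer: 2217/4 ≈ 554.25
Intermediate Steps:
o(H) = 2 (o(H) = 6 - 4 = 2)
x(p) = 2*p/(11 + p) (x(p) = (2*p)/(11 + p) = 2*p/(11 + p))
-270/c(2) + 129/x(o(6)) = -270/((-1*2)) + 129/((2*2/(11 + 2))) = -270/(-2) + 129/((2*2/13)) = -270*(-1/2) + 129/((2*2*(1/13))) = 135 + 129/(4/13) = 135 + 129*(13/4) = 135 + 1677/4 = 2217/4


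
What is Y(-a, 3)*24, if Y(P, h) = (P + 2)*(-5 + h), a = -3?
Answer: -240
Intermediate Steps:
Y(P, h) = (-5 + h)*(2 + P) (Y(P, h) = (2 + P)*(-5 + h) = (-5 + h)*(2 + P))
Y(-a, 3)*24 = (-10 - (-5)*(-3) + 2*3 - 1*(-3)*3)*24 = (-10 - 5*3 + 6 + 3*3)*24 = (-10 - 15 + 6 + 9)*24 = -10*24 = -240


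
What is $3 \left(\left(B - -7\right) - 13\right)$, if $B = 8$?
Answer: $6$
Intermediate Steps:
$3 \left(\left(B - -7\right) - 13\right) = 3 \left(\left(8 - -7\right) - 13\right) = 3 \left(\left(8 + 7\right) - 13\right) = 3 \left(15 - 13\right) = 3 \cdot 2 = 6$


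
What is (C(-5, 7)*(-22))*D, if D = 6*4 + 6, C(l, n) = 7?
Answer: -4620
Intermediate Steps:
D = 30 (D = 24 + 6 = 30)
(C(-5, 7)*(-22))*D = (7*(-22))*30 = -154*30 = -4620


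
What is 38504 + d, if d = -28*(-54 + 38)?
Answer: 38952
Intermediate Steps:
d = 448 (d = -28*(-16) = 448)
38504 + d = 38504 + 448 = 38952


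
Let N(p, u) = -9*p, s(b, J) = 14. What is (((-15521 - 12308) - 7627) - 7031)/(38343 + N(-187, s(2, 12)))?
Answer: -42487/40026 ≈ -1.0615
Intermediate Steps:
(((-15521 - 12308) - 7627) - 7031)/(38343 + N(-187, s(2, 12))) = (((-15521 - 12308) - 7627) - 7031)/(38343 - 9*(-187)) = ((-27829 - 7627) - 7031)/(38343 + 1683) = (-35456 - 7031)/40026 = -42487*1/40026 = -42487/40026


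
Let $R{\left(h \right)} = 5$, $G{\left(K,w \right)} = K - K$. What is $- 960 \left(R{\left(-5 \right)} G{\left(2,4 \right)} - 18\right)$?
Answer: $17280$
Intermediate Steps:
$G{\left(K,w \right)} = 0$
$- 960 \left(R{\left(-5 \right)} G{\left(2,4 \right)} - 18\right) = - 960 \left(5 \cdot 0 - 18\right) = - 960 \left(0 - 18\right) = \left(-960\right) \left(-18\right) = 17280$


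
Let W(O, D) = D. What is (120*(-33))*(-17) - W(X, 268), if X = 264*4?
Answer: 67052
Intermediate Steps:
X = 1056
(120*(-33))*(-17) - W(X, 268) = (120*(-33))*(-17) - 1*268 = -3960*(-17) - 268 = 67320 - 268 = 67052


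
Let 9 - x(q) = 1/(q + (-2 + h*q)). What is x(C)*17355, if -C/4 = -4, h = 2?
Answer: 7167615/46 ≈ 1.5582e+5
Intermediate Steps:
C = 16 (C = -4*(-4) = 16)
x(q) = 9 - 1/(-2 + 3*q) (x(q) = 9 - 1/(q + (-2 + 2*q)) = 9 - 1/(-2 + 3*q))
x(C)*17355 = ((-19 + 27*16)/(-2 + 3*16))*17355 = ((-19 + 432)/(-2 + 48))*17355 = (413/46)*17355 = 7167615/46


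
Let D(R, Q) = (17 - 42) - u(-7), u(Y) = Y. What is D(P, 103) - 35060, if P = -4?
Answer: -35078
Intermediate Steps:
D(R, Q) = -18 (D(R, Q) = (17 - 42) - 1*(-7) = -25 + 7 = -18)
D(P, 103) - 35060 = -18 - 35060 = -35078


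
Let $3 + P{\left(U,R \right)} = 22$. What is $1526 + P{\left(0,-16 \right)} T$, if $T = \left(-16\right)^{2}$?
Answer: $6390$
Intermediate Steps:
$P{\left(U,R \right)} = 19$ ($P{\left(U,R \right)} = -3 + 22 = 19$)
$T = 256$
$1526 + P{\left(0,-16 \right)} T = 1526 + 19 \cdot 256 = 1526 + 4864 = 6390$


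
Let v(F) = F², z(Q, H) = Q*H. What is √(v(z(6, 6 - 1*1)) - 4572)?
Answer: 6*I*√102 ≈ 60.597*I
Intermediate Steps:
z(Q, H) = H*Q
√(v(z(6, 6 - 1*1)) - 4572) = √(((6 - 1*1)*6)² - 4572) = √(((6 - 1)*6)² - 4572) = √((5*6)² - 4572) = √(30² - 4572) = √(900 - 4572) = √(-3672) = 6*I*√102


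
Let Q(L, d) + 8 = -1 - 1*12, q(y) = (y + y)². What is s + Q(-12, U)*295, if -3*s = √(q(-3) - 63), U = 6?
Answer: -6195 - I*√3 ≈ -6195.0 - 1.732*I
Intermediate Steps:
q(y) = 4*y² (q(y) = (2*y)² = 4*y²)
Q(L, d) = -21 (Q(L, d) = -8 + (-1 - 1*12) = -8 + (-1 - 12) = -8 - 13 = -21)
s = -I*√3 (s = -√(4*(-3)² - 63)/3 = -√(4*9 - 63)/3 = -√(36 - 63)/3 = -I*√3 ≈ -1.732*I)
s + Q(-12, U)*295 = -I*√3 - 21*295 = -I*√3 - 6195 = -6195 - I*√3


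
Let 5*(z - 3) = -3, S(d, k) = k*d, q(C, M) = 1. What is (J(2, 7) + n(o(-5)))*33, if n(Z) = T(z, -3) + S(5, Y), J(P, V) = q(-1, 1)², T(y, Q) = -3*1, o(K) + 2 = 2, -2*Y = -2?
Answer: 99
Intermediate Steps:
Y = 1 (Y = -½*(-2) = 1)
o(K) = 0 (o(K) = -2 + 2 = 0)
S(d, k) = d*k
z = 12/5 (z = 3 + (⅕)*(-3) = 3 - ⅗ = 12/5 ≈ 2.4000)
T(y, Q) = -3
J(P, V) = 1 (J(P, V) = 1² = 1)
n(Z) = 2 (n(Z) = -3 + 5*1 = -3 + 5 = 2)
(J(2, 7) + n(o(-5)))*33 = (1 + 2)*33 = 3*33 = 99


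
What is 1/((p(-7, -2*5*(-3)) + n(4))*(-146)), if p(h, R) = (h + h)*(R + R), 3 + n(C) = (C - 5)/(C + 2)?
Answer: 3/369307 ≈ 8.1233e-6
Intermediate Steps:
n(C) = -3 + (-5 + C)/(2 + C) (n(C) = -3 + (C - 5)/(C + 2) = -3 + (-5 + C)/(2 + C))
p(h, R) = 4*R*h (p(h, R) = (2*h)*(2*R) = 4*R*h)
1/((p(-7, -2*5*(-3)) + n(4))*(-146)) = 1/((4*(-2*5*(-3))*(-7) + (-11 - 2*4)/(2 + 4))*(-146)) = 1/((4*(-10*(-3))*(-7) + (-11 - 8)/6)*(-146)) = 1/((4*30*(-7) + (1/6)*(-19))*(-146)) = 1/((-840 - 19/6)*(-146)) = 1/(-5059/6*(-146)) = 1/(369307/3) = 3/369307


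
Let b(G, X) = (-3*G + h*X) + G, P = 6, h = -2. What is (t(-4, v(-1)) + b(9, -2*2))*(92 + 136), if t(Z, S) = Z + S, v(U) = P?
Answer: -1824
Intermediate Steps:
v(U) = 6
b(G, X) = -2*G - 2*X (b(G, X) = (-3*G - 2*X) + G = -2*G - 2*X)
t(Z, S) = S + Z
(t(-4, v(-1)) + b(9, -2*2))*(92 + 136) = ((6 - 4) + (-2*9 - (-4)*2))*(92 + 136) = (2 + (-18 - 2*(-4)))*228 = (2 + (-18 + 8))*228 = (2 - 10)*228 = -8*228 = -1824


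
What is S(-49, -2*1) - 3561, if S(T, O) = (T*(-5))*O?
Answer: -4051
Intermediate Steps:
S(T, O) = -5*O*T (S(T, O) = (-5*T)*O = -5*O*T)
S(-49, -2*1) - 3561 = -5*(-2*1)*(-49) - 3561 = -5*(-2)*(-49) - 3561 = -490 - 3561 = -4051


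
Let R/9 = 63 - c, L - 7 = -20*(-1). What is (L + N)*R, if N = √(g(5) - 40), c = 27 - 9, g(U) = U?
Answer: 10935 + 405*I*√35 ≈ 10935.0 + 2396.0*I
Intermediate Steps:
c = 18
N = I*√35 (N = √(5 - 40) = √(-35) = I*√35 ≈ 5.9161*I)
L = 27 (L = 7 - 20*(-1) = 7 + 20 = 27)
R = 405 (R = 9*(63 - 1*18) = 9*(63 - 18) = 9*45 = 405)
(L + N)*R = (27 + I*√35)*405 = 10935 + 405*I*√35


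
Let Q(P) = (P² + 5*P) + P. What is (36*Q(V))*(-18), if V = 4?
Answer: -25920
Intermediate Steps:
Q(P) = P² + 6*P
(36*Q(V))*(-18) = (36*(4*(6 + 4)))*(-18) = (36*(4*10))*(-18) = (36*40)*(-18) = 1440*(-18) = -25920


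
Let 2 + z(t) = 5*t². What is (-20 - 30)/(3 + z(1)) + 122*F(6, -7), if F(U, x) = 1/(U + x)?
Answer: -391/3 ≈ -130.33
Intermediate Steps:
z(t) = -2 + 5*t²
(-20 - 30)/(3 + z(1)) + 122*F(6, -7) = (-20 - 30)/(3 + (-2 + 5*1²)) + 122/(6 - 7) = -50/(3 + (-2 + 5*1)) + 122/(-1) = -50/(3 + (-2 + 5)) + 122*(-1) = -50/(3 + 3) - 122 = -50/6 - 122 = -50*⅙ - 122 = -25/3 - 122 = -391/3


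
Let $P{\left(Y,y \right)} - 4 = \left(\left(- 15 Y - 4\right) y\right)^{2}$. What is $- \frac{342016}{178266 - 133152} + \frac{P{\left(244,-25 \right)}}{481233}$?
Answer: $\frac{21020396368596}{1206130309} \approx 17428.0$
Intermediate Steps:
$P{\left(Y,y \right)} = 4 + y^{2} \left(-4 - 15 Y\right)^{2}$ ($P{\left(Y,y \right)} = 4 + \left(\left(- 15 Y - 4\right) y\right)^{2} = 4 + \left(\left(-4 - 15 Y\right) y\right)^{2} = 4 + \left(y \left(-4 - 15 Y\right)\right)^{2} = 4 + y^{2} \left(-4 - 15 Y\right)^{2}$)
$- \frac{342016}{178266 - 133152} + \frac{P{\left(244,-25 \right)}}{481233} = - \frac{342016}{178266 - 133152} + \frac{4 + \left(-25\right)^{2} \left(4 + 15 \cdot 244\right)^{2}}{481233} = - \frac{342016}{45114} + \left(4 + 625 \left(4 + 3660\right)^{2}\right) \frac{1}{481233} = \left(-342016\right) \frac{1}{45114} + \left(4 + 625 \cdot 3664^{2}\right) \frac{1}{481233} = - \frac{171008}{22557} + \left(4 + 625 \cdot 13424896\right) \frac{1}{481233} = - \frac{171008}{22557} + \left(4 + 8390560000\right) \frac{1}{481233} = - \frac{171008}{22557} + 8390560004 \cdot \frac{1}{481233} = - \frac{171008}{22557} + \frac{8390560004}{481233} = \frac{21020396368596}{1206130309}$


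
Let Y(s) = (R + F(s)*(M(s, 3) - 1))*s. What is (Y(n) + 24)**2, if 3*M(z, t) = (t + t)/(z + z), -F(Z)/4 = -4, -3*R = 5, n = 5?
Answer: 21025/9 ≈ 2336.1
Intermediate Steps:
R = -5/3 (R = -1/3*5 = -5/3 ≈ -1.6667)
F(Z) = 16 (F(Z) = -4*(-4) = 16)
M(z, t) = t/(3*z) (M(z, t) = ((t + t)/(z + z))/3 = ((2*t)/((2*z)))/3 = ((2*t)*(1/(2*z)))/3 = (t/z)/3 = t/(3*z))
Y(s) = s*(-53/3 + 16/s) (Y(s) = (-5/3 + 16*((1/3)*3/s - 1))*s = (-5/3 + 16*(1/s - 1))*s = (-5/3 + 16*(-1 + 1/s))*s = (-5/3 + (-16 + 16/s))*s = (-53/3 + 16/s)*s = s*(-53/3 + 16/s))
(Y(n) + 24)**2 = ((16 - 53/3*5) + 24)**2 = ((16 - 265/3) + 24)**2 = (-217/3 + 24)**2 = (-145/3)**2 = 21025/9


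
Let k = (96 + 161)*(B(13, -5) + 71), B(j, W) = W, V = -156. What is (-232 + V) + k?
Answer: 16574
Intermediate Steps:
k = 16962 (k = (96 + 161)*(-5 + 71) = 257*66 = 16962)
(-232 + V) + k = (-232 - 156) + 16962 = -388 + 16962 = 16574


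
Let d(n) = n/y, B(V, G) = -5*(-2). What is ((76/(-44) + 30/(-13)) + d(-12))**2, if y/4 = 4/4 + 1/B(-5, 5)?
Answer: 935089/20449 ≈ 45.728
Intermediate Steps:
B(V, G) = 10
y = 22/5 (y = 4*(4/4 + 1/10) = 4*(4*(1/4) + 1*(1/10)) = 4*(1 + 1/10) = 4*(11/10) = 22/5 ≈ 4.4000)
d(n) = 5*n/22 (d(n) = n/(22/5) = n*(5/22) = 5*n/22)
((76/(-44) + 30/(-13)) + d(-12))**2 = ((76/(-44) + 30/(-13)) + (5/22)*(-12))**2 = ((76*(-1/44) + 30*(-1/13)) - 30/11)**2 = ((-19/11 - 30/13) - 30/11)**2 = (-577/143 - 30/11)**2 = (-967/143)**2 = 935089/20449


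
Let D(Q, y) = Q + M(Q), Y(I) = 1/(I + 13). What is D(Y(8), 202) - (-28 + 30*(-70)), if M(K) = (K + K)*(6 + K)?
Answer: 938723/441 ≈ 2128.6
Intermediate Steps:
Y(I) = 1/(13 + I)
M(K) = 2*K*(6 + K) (M(K) = (2*K)*(6 + K) = 2*K*(6 + K))
D(Q, y) = Q + 2*Q*(6 + Q)
D(Y(8), 202) - (-28 + 30*(-70)) = (13 + 2/(13 + 8))/(13 + 8) - (-28 + 30*(-70)) = (13 + 2/21)/21 - (-28 - 2100) = (13 + 2*(1/21))/21 - 1*(-2128) = (13 + 2/21)/21 + 2128 = (1/21)*(275/21) + 2128 = 275/441 + 2128 = 938723/441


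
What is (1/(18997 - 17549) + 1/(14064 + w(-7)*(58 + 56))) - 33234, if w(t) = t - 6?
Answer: -302740729097/9109368 ≈ -33234.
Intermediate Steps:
w(t) = -6 + t
(1/(18997 - 17549) + 1/(14064 + w(-7)*(58 + 56))) - 33234 = (1/(18997 - 17549) + 1/(14064 + (-6 - 7)*(58 + 56))) - 33234 = (1/1448 + 1/(14064 - 13*114)) - 33234 = (1/1448 + 1/(14064 - 1482)) - 33234 = (1/1448 + 1/12582) - 33234 = 7015/9109368 - 33234 = -302740729097/9109368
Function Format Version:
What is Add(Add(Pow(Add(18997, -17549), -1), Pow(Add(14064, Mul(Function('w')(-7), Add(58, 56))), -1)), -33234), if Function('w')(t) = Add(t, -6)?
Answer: Rational(-302740729097, 9109368) ≈ -33234.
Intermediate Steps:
Function('w')(t) = Add(-6, t)
Add(Add(Pow(Add(18997, -17549), -1), Pow(Add(14064, Mul(Function('w')(-7), Add(58, 56))), -1)), -33234) = Add(Add(Pow(Add(18997, -17549), -1), Pow(Add(14064, Mul(Add(-6, -7), Add(58, 56))), -1)), -33234) = Add(Add(Pow(1448, -1), Pow(Add(14064, Mul(-13, 114)), -1)), -33234) = Add(Add(Rational(1, 1448), Pow(Add(14064, -1482), -1)), -33234) = Add(Add(Rational(1, 1448), Pow(12582, -1)), -33234) = Add(Add(Rational(1, 1448), Rational(1, 12582)), -33234) = Add(Rational(7015, 9109368), -33234) = Rational(-302740729097, 9109368)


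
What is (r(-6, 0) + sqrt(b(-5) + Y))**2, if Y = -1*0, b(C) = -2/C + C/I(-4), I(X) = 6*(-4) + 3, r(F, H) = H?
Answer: 67/105 ≈ 0.63809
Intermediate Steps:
I(X) = -21 (I(X) = -24 + 3 = -21)
b(C) = -2/C - C/21 (b(C) = -2/C + C/(-21) = -2/C + C*(-1/21) = -2/C - C/21)
Y = 0
(r(-6, 0) + sqrt(b(-5) + Y))**2 = (0 + sqrt((-2/(-5) - 1/21*(-5)) + 0))**2 = (0 + sqrt((-2*(-1/5) + 5/21) + 0))**2 = (0 + sqrt((2/5 + 5/21) + 0))**2 = (0 + sqrt(67/105 + 0))**2 = (0 + sqrt(67/105))**2 = (0 + sqrt(7035)/105)**2 = (sqrt(7035)/105)**2 = 67/105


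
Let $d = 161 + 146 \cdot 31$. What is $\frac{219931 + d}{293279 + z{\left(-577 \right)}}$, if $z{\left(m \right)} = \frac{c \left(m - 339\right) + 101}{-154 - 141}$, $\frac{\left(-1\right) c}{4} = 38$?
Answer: $\frac{1440485}{1877782} \approx 0.76712$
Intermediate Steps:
$c = -152$ ($c = \left(-4\right) 38 = -152$)
$z{\left(m \right)} = - \frac{51629}{295} + \frac{152 m}{295}$ ($z{\left(m \right)} = \frac{- 152 \left(m - 339\right) + 101}{-154 - 141} = \frac{- 152 \left(-339 + m\right) + 101}{-295} = \left(\left(51528 - 152 m\right) + 101\right) \left(- \frac{1}{295}\right) = \left(51629 - 152 m\right) \left(- \frac{1}{295}\right) = - \frac{51629}{295} + \frac{152 m}{295}$)
$d = 4687$ ($d = 161 + 4526 = 4687$)
$\frac{219931 + d}{293279 + z{\left(-577 \right)}} = \frac{219931 + 4687}{293279 + \left(- \frac{51629}{295} + \frac{152}{295} \left(-577\right)\right)} = \frac{224618}{293279 - \frac{139333}{295}} = \frac{224618}{\frac{86377972}{295}} = 224618 \cdot \frac{295}{86377972} = \frac{1440485}{1877782}$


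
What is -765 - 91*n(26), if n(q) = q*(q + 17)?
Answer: -102503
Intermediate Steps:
n(q) = q*(17 + q)
-765 - 91*n(26) = -765 - 2366*(17 + 26) = -765 - 2366*43 = -765 - 91*1118 = -765 - 101738 = -102503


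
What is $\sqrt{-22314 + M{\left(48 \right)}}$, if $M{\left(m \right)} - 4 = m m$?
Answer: $i \sqrt{20006} \approx 141.44 i$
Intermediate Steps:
$M{\left(m \right)} = 4 + m^{2}$ ($M{\left(m \right)} = 4 + m m = 4 + m^{2}$)
$\sqrt{-22314 + M{\left(48 \right)}} = \sqrt{-22314 + \left(4 + 48^{2}\right)} = \sqrt{-22314 + \left(4 + 2304\right)} = \sqrt{-22314 + 2308} = \sqrt{-20006} = i \sqrt{20006}$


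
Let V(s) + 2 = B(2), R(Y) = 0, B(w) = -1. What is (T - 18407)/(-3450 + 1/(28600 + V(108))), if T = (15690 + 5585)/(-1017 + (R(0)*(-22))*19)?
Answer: 535941924818/100336863033 ≈ 5.3414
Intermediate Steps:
V(s) = -3 (V(s) = -2 - 1 = -3)
T = -21275/1017 (T = (15690 + 5585)/(-1017 + (0*(-22))*19) = 21275/(-1017 + 0*19) = 21275/(-1017 + 0) = 21275/(-1017) = 21275*(-1/1017) = -21275/1017 ≈ -20.919)
(T - 18407)/(-3450 + 1/(28600 + V(108))) = (-21275/1017 - 18407)/(-3450 + 1/(28600 - 3)) = -18741194/(1017*(-3450 + 1/28597)) = -18741194/(1017*(-98659649/28597)) = -18741194/1017*(-28597/98659649) = 535941924818/100336863033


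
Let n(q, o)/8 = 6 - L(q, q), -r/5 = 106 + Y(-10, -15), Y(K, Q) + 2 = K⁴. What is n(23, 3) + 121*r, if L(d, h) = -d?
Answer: -6112688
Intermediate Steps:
Y(K, Q) = -2 + K⁴
r = -50520 (r = -5*(106 + (-2 + (-10)⁴)) = -5*(106 + (-2 + 10000)) = -5*(106 + 9998) = -5*10104 = -50520)
n(q, o) = 48 + 8*q (n(q, o) = 8*(6 - (-1)*q) = 8*(6 + q) = 48 + 8*q)
n(23, 3) + 121*r = (48 + 8*23) + 121*(-50520) = (48 + 184) - 6112920 = 232 - 6112920 = -6112688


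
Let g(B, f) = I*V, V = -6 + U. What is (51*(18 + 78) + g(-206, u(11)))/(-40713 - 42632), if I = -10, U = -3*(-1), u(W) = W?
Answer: -4926/83345 ≈ -0.059104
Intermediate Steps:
U = 3
V = -3 (V = -6 + 3 = -3)
g(B, f) = 30 (g(B, f) = -10*(-3) = 30)
(51*(18 + 78) + g(-206, u(11)))/(-40713 - 42632) = (51*(18 + 78) + 30)/(-40713 - 42632) = (51*96 + 30)/(-83345) = (4896 + 30)*(-1/83345) = 4926*(-1/83345) = -4926/83345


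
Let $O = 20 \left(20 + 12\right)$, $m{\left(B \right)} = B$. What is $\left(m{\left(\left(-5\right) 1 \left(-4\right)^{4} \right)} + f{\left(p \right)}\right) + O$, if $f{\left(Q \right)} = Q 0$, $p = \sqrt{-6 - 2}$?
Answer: $-640$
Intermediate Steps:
$p = 2 i \sqrt{2}$ ($p = \sqrt{-8} = 2 i \sqrt{2} \approx 2.8284 i$)
$O = 640$ ($O = 20 \cdot 32 = 640$)
$f{\left(Q \right)} = 0$
$\left(m{\left(\left(-5\right) 1 \left(-4\right)^{4} \right)} + f{\left(p \right)}\right) + O = \left(\left(-5\right) 1 \left(-4\right)^{4} + 0\right) + 640 = \left(\left(-5\right) 256 + 0\right) + 640 = \left(-1280 + 0\right) + 640 = -1280 + 640 = -640$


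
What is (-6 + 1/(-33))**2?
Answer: 39601/1089 ≈ 36.365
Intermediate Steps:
(-6 + 1/(-33))**2 = (-6 - 1/33)**2 = (-199/33)**2 = 39601/1089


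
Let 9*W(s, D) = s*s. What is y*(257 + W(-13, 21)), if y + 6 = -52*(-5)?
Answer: 630428/9 ≈ 70048.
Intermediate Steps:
y = 254 (y = -6 - 52*(-5) = -6 + 260 = 254)
W(s, D) = s²/9 (W(s, D) = (s*s)/9 = s²/9)
y*(257 + W(-13, 21)) = 254*(257 + (⅑)*(-13)²) = 254*(257 + (⅑)*169) = 254*(257 + 169/9) = 254*(2482/9) = 630428/9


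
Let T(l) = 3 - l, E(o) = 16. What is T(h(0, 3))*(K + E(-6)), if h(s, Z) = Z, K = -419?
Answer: 0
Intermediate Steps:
T(h(0, 3))*(K + E(-6)) = (3 - 1*3)*(-419 + 16) = (3 - 3)*(-403) = 0*(-403) = 0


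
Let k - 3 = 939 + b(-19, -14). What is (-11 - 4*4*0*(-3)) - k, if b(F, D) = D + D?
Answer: -925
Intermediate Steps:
b(F, D) = 2*D
k = 914 (k = 3 + (939 + 2*(-14)) = 3 + (939 - 28) = 3 + 911 = 914)
(-11 - 4*4*0*(-3)) - k = (-11 - 4*4*0*(-3)) - 1*914 = (-11 - 0*(-3)) - 914 = (-11 - 4*0) - 914 = (-11 + 0) - 914 = -11 - 914 = -925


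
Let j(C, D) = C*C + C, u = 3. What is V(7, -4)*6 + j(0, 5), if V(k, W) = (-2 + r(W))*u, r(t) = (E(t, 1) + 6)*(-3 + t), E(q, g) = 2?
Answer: -1044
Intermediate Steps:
j(C, D) = C + C² (j(C, D) = C² + C = C + C²)
r(t) = -24 + 8*t (r(t) = (2 + 6)*(-3 + t) = 8*(-3 + t) = -24 + 8*t)
V(k, W) = -78 + 24*W (V(k, W) = (-2 + (-24 + 8*W))*3 = (-26 + 8*W)*3 = -78 + 24*W)
V(7, -4)*6 + j(0, 5) = (-78 + 24*(-4))*6 + 0*(1 + 0) = (-78 - 96)*6 + 0*1 = -174*6 + 0 = -1044 + 0 = -1044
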